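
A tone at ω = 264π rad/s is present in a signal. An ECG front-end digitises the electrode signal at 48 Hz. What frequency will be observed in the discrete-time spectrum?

12 Hz

ω = 264π rad/s → f = ω/(2π) = 132 Hz.
132 Hz mod fs = 36 Hz.
36 Hz > fs/2 = 24 Hz, folds to fs − 36 Hz = 12 Hz.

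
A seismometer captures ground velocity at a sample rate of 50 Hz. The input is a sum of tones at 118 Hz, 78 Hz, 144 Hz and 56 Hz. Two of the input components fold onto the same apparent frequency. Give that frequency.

6 Hz

fs/2 = 25 Hz.
118 Hz mod fs = 18 Hz.
18 Hz ≤ fs/2 = 25 Hz, appears at 18 Hz.
78 Hz mod fs = 28 Hz.
28 Hz > fs/2 = 25 Hz, folds to fs − 28 Hz = 22 Hz.
144 Hz mod fs = 44 Hz.
44 Hz > fs/2 = 25 Hz, folds to fs − 44 Hz = 6 Hz.
56 Hz mod fs = 6 Hz.
6 Hz ≤ fs/2 = 25 Hz, appears at 6 Hz.
56 Hz and 144 Hz both map to 6 Hz.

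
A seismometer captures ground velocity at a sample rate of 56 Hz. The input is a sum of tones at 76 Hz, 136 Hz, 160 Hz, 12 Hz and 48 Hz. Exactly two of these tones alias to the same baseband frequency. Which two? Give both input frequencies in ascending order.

48 Hz, 160 Hz

fs/2 = 28 Hz.
76 Hz mod fs = 20 Hz.
20 Hz ≤ fs/2 = 28 Hz, appears at 20 Hz.
136 Hz mod fs = 24 Hz.
24 Hz ≤ fs/2 = 28 Hz, appears at 24 Hz.
160 Hz mod fs = 48 Hz.
48 Hz > fs/2 = 28 Hz, folds to fs − 48 Hz = 8 Hz.
12 Hz ≤ fs/2 = 28 Hz, passes unchanged.
48 Hz > fs/2 = 28 Hz, folds to fs − 48 Hz = 8 Hz.
48 Hz and 160 Hz both map to 8 Hz.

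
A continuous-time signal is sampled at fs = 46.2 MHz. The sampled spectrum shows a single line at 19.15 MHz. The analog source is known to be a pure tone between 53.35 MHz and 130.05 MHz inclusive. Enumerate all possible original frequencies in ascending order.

Frequencies that alias to 19.15 MHz are k·fs ± 19.15 MHz for integer k ≥ 0.
k=0: 19.15 MHz.
k=1: 27.05 MHz, 65.35 MHz.
k=2: 73.25 MHz, 111.55 MHz.
k=3: 119.45 MHz, 157.75 MHz.
k=4: 165.65 MHz, 203.95 MHz.
Within [53.35 MHz, 130.05 MHz]: 65.35 MHz, 73.25 MHz, 111.55 MHz, 119.45 MHz.

65.35 MHz, 73.25 MHz, 111.55 MHz, 119.45 MHz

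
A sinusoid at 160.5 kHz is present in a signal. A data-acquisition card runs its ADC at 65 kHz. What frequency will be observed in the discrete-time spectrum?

160.5 kHz mod fs = 30.5 kHz.
30.5 kHz ≤ fs/2 = 32.5 kHz, appears at 30.5 kHz.

30.5 kHz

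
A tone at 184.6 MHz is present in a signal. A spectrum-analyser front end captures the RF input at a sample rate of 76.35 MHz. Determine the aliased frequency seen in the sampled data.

184.6 MHz mod fs = 31.9 MHz.
31.9 MHz ≤ fs/2 = 38.175 MHz, appears at 31.9 MHz.

31.9 MHz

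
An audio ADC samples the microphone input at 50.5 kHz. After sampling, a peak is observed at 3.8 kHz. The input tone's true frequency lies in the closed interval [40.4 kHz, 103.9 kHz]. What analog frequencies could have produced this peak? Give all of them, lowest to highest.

46.7 kHz, 54.3 kHz, 97.2 kHz

Frequencies that alias to 3.8 kHz are k·fs ± 3.8 kHz for integer k ≥ 0.
k=0: 3.8 kHz.
k=1: 46.7 kHz, 54.3 kHz.
k=2: 97.2 kHz, 104.8 kHz.
k=3: 147.7 kHz, 155.3 kHz.
Within [40.4 kHz, 103.9 kHz]: 46.7 kHz, 54.3 kHz, 97.2 kHz.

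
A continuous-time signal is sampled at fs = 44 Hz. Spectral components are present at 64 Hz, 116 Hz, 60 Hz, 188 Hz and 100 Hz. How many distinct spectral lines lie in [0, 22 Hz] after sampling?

fs/2 = 22 Hz.
64 Hz mod fs = 20 Hz.
20 Hz ≤ fs/2 = 22 Hz, appears at 20 Hz.
116 Hz mod fs = 28 Hz.
28 Hz > fs/2 = 22 Hz, folds to fs − 28 Hz = 16 Hz.
60 Hz mod fs = 16 Hz.
16 Hz ≤ fs/2 = 22 Hz, appears at 16 Hz.
188 Hz mod fs = 12 Hz.
12 Hz ≤ fs/2 = 22 Hz, appears at 12 Hz.
100 Hz mod fs = 12 Hz.
12 Hz ≤ fs/2 = 22 Hz, appears at 12 Hz.
Distinct values: {12 Hz, 16 Hz, 20 Hz} → 3.

3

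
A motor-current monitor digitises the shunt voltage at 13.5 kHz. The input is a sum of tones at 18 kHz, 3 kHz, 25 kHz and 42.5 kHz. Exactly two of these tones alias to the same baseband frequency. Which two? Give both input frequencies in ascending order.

fs/2 = 6.75 kHz.
18 kHz mod fs = 4.5 kHz.
4.5 kHz ≤ fs/2 = 6.75 kHz, appears at 4.5 kHz.
3 kHz ≤ fs/2 = 6.75 kHz, passes unchanged.
25 kHz mod fs = 11.5 kHz.
11.5 kHz > fs/2 = 6.75 kHz, folds to fs − 11.5 kHz = 2 kHz.
42.5 kHz mod fs = 2 kHz.
2 kHz ≤ fs/2 = 6.75 kHz, appears at 2 kHz.
25 kHz and 42.5 kHz both map to 2 kHz.

25 kHz, 42.5 kHz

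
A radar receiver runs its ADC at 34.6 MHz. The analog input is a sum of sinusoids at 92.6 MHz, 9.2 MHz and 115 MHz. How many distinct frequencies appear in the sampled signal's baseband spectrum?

2

fs/2 = 17.3 MHz.
92.6 MHz mod fs = 23.4 MHz.
23.4 MHz > fs/2 = 17.3 MHz, folds to fs − 23.4 MHz = 11.2 MHz.
9.2 MHz ≤ fs/2 = 17.3 MHz, passes unchanged.
115 MHz mod fs = 11.2 MHz.
11.2 MHz ≤ fs/2 = 17.3 MHz, appears at 11.2 MHz.
Distinct values: {9.2 MHz, 11.2 MHz} → 2.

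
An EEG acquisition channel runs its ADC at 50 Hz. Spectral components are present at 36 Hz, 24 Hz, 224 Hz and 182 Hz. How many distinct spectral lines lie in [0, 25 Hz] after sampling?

fs/2 = 25 Hz.
36 Hz > fs/2 = 25 Hz, folds to fs − 36 Hz = 14 Hz.
24 Hz ≤ fs/2 = 25 Hz, passes unchanged.
224 Hz mod fs = 24 Hz.
24 Hz ≤ fs/2 = 25 Hz, appears at 24 Hz.
182 Hz mod fs = 32 Hz.
32 Hz > fs/2 = 25 Hz, folds to fs − 32 Hz = 18 Hz.
Distinct values: {14 Hz, 18 Hz, 24 Hz} → 3.

3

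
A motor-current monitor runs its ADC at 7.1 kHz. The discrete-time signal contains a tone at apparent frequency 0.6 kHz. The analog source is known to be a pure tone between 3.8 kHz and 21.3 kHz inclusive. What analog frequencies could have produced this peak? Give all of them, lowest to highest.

Frequencies that alias to 0.6 kHz are k·fs ± 0.6 kHz for integer k ≥ 0.
k=0: 0.6 kHz.
k=1: 6.5 kHz, 7.7 kHz.
k=2: 13.6 kHz, 14.8 kHz.
k=3: 20.7 kHz, 21.9 kHz.
k=4: 27.8 kHz, 29 kHz.
Within [3.8 kHz, 21.3 kHz]: 6.5 kHz, 7.7 kHz, 13.6 kHz, 14.8 kHz, 20.7 kHz.

6.5 kHz, 7.7 kHz, 13.6 kHz, 14.8 kHz, 20.7 kHz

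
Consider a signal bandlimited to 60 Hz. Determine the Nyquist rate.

120 Hz

Nyquist rate = 2 × 60 Hz = 120 Hz.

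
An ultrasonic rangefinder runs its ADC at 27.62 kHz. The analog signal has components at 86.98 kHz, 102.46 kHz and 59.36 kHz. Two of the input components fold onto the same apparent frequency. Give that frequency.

4.12 kHz

fs/2 = 13.81 kHz.
86.98 kHz mod fs = 4.12 kHz.
4.12 kHz ≤ fs/2 = 13.81 kHz, appears at 4.12 kHz.
102.46 kHz mod fs = 19.6 kHz.
19.6 kHz > fs/2 = 13.81 kHz, folds to fs − 19.6 kHz = 8.02 kHz.
59.36 kHz mod fs = 4.12 kHz.
4.12 kHz ≤ fs/2 = 13.81 kHz, appears at 4.12 kHz.
59.36 kHz and 86.98 kHz both map to 4.12 kHz.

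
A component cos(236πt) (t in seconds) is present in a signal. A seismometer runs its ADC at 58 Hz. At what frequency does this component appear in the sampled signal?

2 Hz

ω = 236π rad/s → f = ω/(2π) = 118 Hz.
118 Hz mod fs = 2 Hz.
2 Hz ≤ fs/2 = 29 Hz, appears at 2 Hz.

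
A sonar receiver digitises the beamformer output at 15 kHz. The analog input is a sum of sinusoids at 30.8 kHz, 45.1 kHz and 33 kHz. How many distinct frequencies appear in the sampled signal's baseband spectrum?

3

fs/2 = 7.5 kHz.
30.8 kHz mod fs = 0.8 kHz.
0.8 kHz ≤ fs/2 = 7.5 kHz, appears at 0.8 kHz.
45.1 kHz mod fs = 0.1 kHz.
0.1 kHz ≤ fs/2 = 7.5 kHz, appears at 0.1 kHz.
33 kHz mod fs = 3 kHz.
3 kHz ≤ fs/2 = 7.5 kHz, appears at 3 kHz.
Distinct values: {0.1 kHz, 0.8 kHz, 3 kHz} → 3.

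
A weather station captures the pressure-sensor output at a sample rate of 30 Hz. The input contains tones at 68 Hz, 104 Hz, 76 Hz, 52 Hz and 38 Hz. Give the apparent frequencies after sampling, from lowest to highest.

fs/2 = 15 Hz.
68 Hz mod fs = 8 Hz.
8 Hz ≤ fs/2 = 15 Hz, appears at 8 Hz.
104 Hz mod fs = 14 Hz.
14 Hz ≤ fs/2 = 15 Hz, appears at 14 Hz.
76 Hz mod fs = 16 Hz.
16 Hz > fs/2 = 15 Hz, folds to fs − 16 Hz = 14 Hz.
52 Hz mod fs = 22 Hz.
22 Hz > fs/2 = 15 Hz, folds to fs − 22 Hz = 8 Hz.
38 Hz mod fs = 8 Hz.
8 Hz ≤ fs/2 = 15 Hz, appears at 8 Hz.
Distinct values: {8 Hz, 14 Hz}.

8 Hz, 14 Hz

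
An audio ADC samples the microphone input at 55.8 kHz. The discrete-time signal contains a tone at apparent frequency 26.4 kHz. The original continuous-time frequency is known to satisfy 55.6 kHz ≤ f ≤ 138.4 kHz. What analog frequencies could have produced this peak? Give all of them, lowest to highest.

82.2 kHz, 85.2 kHz, 138 kHz

Frequencies that alias to 26.4 kHz are k·fs ± 26.4 kHz for integer k ≥ 0.
k=0: 26.4 kHz.
k=1: 29.4 kHz, 82.2 kHz.
k=2: 85.2 kHz, 138 kHz.
k=3: 141 kHz, 193.8 kHz.
Within [55.6 kHz, 138.4 kHz]: 82.2 kHz, 85.2 kHz, 138 kHz.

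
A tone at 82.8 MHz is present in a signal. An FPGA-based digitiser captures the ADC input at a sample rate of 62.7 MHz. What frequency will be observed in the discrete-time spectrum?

20.1 MHz

82.8 MHz mod fs = 20.1 MHz.
20.1 MHz ≤ fs/2 = 31.35 MHz, appears at 20.1 MHz.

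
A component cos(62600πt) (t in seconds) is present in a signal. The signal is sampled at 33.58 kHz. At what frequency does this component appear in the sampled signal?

ω = 62600π rad/s → f = ω/(2π) = 31300 Hz = 31.3 kHz.
31.3 kHz > fs/2 = 16.79 kHz, folds to fs − 31.3 kHz = 2.28 kHz.

2.28 kHz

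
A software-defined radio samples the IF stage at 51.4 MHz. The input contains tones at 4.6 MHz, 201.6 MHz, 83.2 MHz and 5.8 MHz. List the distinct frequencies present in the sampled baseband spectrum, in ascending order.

4 MHz, 4.6 MHz, 5.8 MHz, 19.6 MHz

fs/2 = 25.7 MHz.
4.6 MHz ≤ fs/2 = 25.7 MHz, passes unchanged.
201.6 MHz mod fs = 47.4 MHz.
47.4 MHz > fs/2 = 25.7 MHz, folds to fs − 47.4 MHz = 4 MHz.
83.2 MHz mod fs = 31.8 MHz.
31.8 MHz > fs/2 = 25.7 MHz, folds to fs − 31.8 MHz = 19.6 MHz.
5.8 MHz ≤ fs/2 = 25.7 MHz, passes unchanged.
Distinct values: {4 MHz, 4.6 MHz, 5.8 MHz, 19.6 MHz}.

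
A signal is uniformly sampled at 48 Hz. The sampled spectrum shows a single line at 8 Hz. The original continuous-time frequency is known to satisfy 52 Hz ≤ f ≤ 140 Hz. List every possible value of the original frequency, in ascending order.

Frequencies that alias to 8 Hz are k·fs ± 8 Hz for integer k ≥ 0.
k=0: 8 Hz.
k=1: 40 Hz, 56 Hz.
k=2: 88 Hz, 104 Hz.
k=3: 136 Hz, 152 Hz.
k=4: 184 Hz, 200 Hz.
Within [52 Hz, 140 Hz]: 56 Hz, 88 Hz, 104 Hz, 136 Hz.

56 Hz, 88 Hz, 104 Hz, 136 Hz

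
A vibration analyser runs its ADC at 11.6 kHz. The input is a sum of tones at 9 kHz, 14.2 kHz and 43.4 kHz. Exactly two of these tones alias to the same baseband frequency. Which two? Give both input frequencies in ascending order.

fs/2 = 5.8 kHz.
9 kHz > fs/2 = 5.8 kHz, folds to fs − 9 kHz = 2.6 kHz.
14.2 kHz mod fs = 2.6 kHz.
2.6 kHz ≤ fs/2 = 5.8 kHz, appears at 2.6 kHz.
43.4 kHz mod fs = 8.6 kHz.
8.6 kHz > fs/2 = 5.8 kHz, folds to fs − 8.6 kHz = 3 kHz.
9 kHz and 14.2 kHz both map to 2.6 kHz.

9 kHz, 14.2 kHz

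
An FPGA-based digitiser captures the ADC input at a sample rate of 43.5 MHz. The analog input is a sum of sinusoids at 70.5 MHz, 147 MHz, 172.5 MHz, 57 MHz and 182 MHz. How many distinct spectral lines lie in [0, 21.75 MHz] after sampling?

fs/2 = 21.75 MHz.
70.5 MHz mod fs = 27 MHz.
27 MHz > fs/2 = 21.75 MHz, folds to fs − 27 MHz = 16.5 MHz.
147 MHz mod fs = 16.5 MHz.
16.5 MHz ≤ fs/2 = 21.75 MHz, appears at 16.5 MHz.
172.5 MHz mod fs = 42 MHz.
42 MHz > fs/2 = 21.75 MHz, folds to fs − 42 MHz = 1.5 MHz.
57 MHz mod fs = 13.5 MHz.
13.5 MHz ≤ fs/2 = 21.75 MHz, appears at 13.5 MHz.
182 MHz mod fs = 8 MHz.
8 MHz ≤ fs/2 = 21.75 MHz, appears at 8 MHz.
Distinct values: {1.5 MHz, 8 MHz, 13.5 MHz, 16.5 MHz} → 4.

4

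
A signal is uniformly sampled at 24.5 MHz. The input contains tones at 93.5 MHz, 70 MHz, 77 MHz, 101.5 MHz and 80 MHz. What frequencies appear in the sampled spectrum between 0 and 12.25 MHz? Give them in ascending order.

3.5 MHz, 4.5 MHz, 6.5 MHz

fs/2 = 12.25 MHz.
93.5 MHz mod fs = 20 MHz.
20 MHz > fs/2 = 12.25 MHz, folds to fs − 20 MHz = 4.5 MHz.
70 MHz mod fs = 21 MHz.
21 MHz > fs/2 = 12.25 MHz, folds to fs − 21 MHz = 3.5 MHz.
77 MHz mod fs = 3.5 MHz.
3.5 MHz ≤ fs/2 = 12.25 MHz, appears at 3.5 MHz.
101.5 MHz mod fs = 3.5 MHz.
3.5 MHz ≤ fs/2 = 12.25 MHz, appears at 3.5 MHz.
80 MHz mod fs = 6.5 MHz.
6.5 MHz ≤ fs/2 = 12.25 MHz, appears at 6.5 MHz.
Distinct values: {3.5 MHz, 4.5 MHz, 6.5 MHz}.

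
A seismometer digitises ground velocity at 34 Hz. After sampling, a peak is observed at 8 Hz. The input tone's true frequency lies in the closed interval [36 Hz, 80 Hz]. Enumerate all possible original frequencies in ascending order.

42 Hz, 60 Hz, 76 Hz

Frequencies that alias to 8 Hz are k·fs ± 8 Hz for integer k ≥ 0.
k=0: 8 Hz.
k=1: 26 Hz, 42 Hz.
k=2: 60 Hz, 76 Hz.
k=3: 94 Hz, 110 Hz.
Within [36 Hz, 80 Hz]: 42 Hz, 60 Hz, 76 Hz.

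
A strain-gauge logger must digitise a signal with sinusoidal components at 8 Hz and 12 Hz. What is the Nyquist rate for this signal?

24 Hz

Highest-frequency component: 12 Hz.
Nyquist rate = 2 × 12 Hz = 24 Hz.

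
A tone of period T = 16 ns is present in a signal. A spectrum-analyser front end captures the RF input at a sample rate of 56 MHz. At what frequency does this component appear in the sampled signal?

6.5 MHz

T = 16 ns → f = 1/T = 62.5 MHz.
62.5 MHz mod fs = 6.5 MHz.
6.5 MHz ≤ fs/2 = 28 MHz, appears at 6.5 MHz.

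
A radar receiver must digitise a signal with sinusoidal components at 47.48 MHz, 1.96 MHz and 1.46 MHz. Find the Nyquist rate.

Highest-frequency component: 47.48 MHz.
Nyquist rate = 2 × 47.48 MHz = 94.96 MHz.

94.96 MHz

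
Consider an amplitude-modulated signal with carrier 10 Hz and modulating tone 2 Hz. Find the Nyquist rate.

AM sidebands sit at fc ± fm = 8 Hz and 12 Hz.
Highest-frequency component: 12 Hz.
Nyquist rate = 2 × 12 Hz = 24 Hz.

24 Hz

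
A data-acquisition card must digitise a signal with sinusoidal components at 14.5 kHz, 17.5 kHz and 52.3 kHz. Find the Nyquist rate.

104.6 kHz

Highest-frequency component: 52.3 kHz.
Nyquist rate = 2 × 52.3 kHz = 104.6 kHz.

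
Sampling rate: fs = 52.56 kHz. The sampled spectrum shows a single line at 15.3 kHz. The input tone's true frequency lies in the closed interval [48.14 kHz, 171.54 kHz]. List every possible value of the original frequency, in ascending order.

67.86 kHz, 89.82 kHz, 120.42 kHz, 142.38 kHz

Frequencies that alias to 15.3 kHz are k·fs ± 15.3 kHz for integer k ≥ 0.
k=0: 15.3 kHz.
k=1: 37.26 kHz, 67.86 kHz.
k=2: 89.82 kHz, 120.42 kHz.
k=3: 142.38 kHz, 172.98 kHz.
k=4: 194.94 kHz, 225.54 kHz.
Within [48.14 kHz, 171.54 kHz]: 67.86 kHz, 89.82 kHz, 120.42 kHz, 142.38 kHz.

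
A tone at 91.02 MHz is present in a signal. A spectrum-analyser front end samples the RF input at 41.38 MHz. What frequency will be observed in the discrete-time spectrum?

8.26 MHz

91.02 MHz mod fs = 8.26 MHz.
8.26 MHz ≤ fs/2 = 20.69 MHz, appears at 8.26 MHz.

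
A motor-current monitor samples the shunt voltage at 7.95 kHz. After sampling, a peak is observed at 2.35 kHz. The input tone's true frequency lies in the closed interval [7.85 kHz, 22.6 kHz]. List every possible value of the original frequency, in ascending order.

Frequencies that alias to 2.35 kHz are k·fs ± 2.35 kHz for integer k ≥ 0.
k=0: 2.35 kHz.
k=1: 5.6 kHz, 10.3 kHz.
k=2: 13.55 kHz, 18.25 kHz.
k=3: 21.5 kHz, 26.2 kHz.
k=4: 29.45 kHz, 34.15 kHz.
Within [7.85 kHz, 22.6 kHz]: 10.3 kHz, 13.55 kHz, 18.25 kHz, 21.5 kHz.

10.3 kHz, 13.55 kHz, 18.25 kHz, 21.5 kHz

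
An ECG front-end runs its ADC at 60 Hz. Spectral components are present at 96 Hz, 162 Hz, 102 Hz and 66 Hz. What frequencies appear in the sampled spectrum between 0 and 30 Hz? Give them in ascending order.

6 Hz, 18 Hz, 24 Hz

fs/2 = 30 Hz.
96 Hz mod fs = 36 Hz.
36 Hz > fs/2 = 30 Hz, folds to fs − 36 Hz = 24 Hz.
162 Hz mod fs = 42 Hz.
42 Hz > fs/2 = 30 Hz, folds to fs − 42 Hz = 18 Hz.
102 Hz mod fs = 42 Hz.
42 Hz > fs/2 = 30 Hz, folds to fs − 42 Hz = 18 Hz.
66 Hz mod fs = 6 Hz.
6 Hz ≤ fs/2 = 30 Hz, appears at 6 Hz.
Distinct values: {6 Hz, 18 Hz, 24 Hz}.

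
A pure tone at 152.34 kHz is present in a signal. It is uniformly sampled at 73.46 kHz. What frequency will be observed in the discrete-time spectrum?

5.42 kHz

152.34 kHz mod fs = 5.42 kHz.
5.42 kHz ≤ fs/2 = 36.73 kHz, appears at 5.42 kHz.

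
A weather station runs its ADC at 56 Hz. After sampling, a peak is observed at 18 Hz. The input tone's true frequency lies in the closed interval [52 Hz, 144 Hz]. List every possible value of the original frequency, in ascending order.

74 Hz, 94 Hz, 130 Hz

Frequencies that alias to 18 Hz are k·fs ± 18 Hz for integer k ≥ 0.
k=0: 18 Hz.
k=1: 38 Hz, 74 Hz.
k=2: 94 Hz, 130 Hz.
k=3: 150 Hz, 186 Hz.
Within [52 Hz, 144 Hz]: 74 Hz, 94 Hz, 130 Hz.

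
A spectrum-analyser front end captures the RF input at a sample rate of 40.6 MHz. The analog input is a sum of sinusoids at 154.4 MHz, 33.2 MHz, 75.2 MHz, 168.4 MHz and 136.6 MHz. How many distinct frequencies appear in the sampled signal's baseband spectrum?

fs/2 = 20.3 MHz.
154.4 MHz mod fs = 32.6 MHz.
32.6 MHz > fs/2 = 20.3 MHz, folds to fs − 32.6 MHz = 8 MHz.
33.2 MHz > fs/2 = 20.3 MHz, folds to fs − 33.2 MHz = 7.4 MHz.
75.2 MHz mod fs = 34.6 MHz.
34.6 MHz > fs/2 = 20.3 MHz, folds to fs − 34.6 MHz = 6 MHz.
168.4 MHz mod fs = 6 MHz.
6 MHz ≤ fs/2 = 20.3 MHz, appears at 6 MHz.
136.6 MHz mod fs = 14.8 MHz.
14.8 MHz ≤ fs/2 = 20.3 MHz, appears at 14.8 MHz.
Distinct values: {6 MHz, 7.4 MHz, 8 MHz, 14.8 MHz} → 4.

4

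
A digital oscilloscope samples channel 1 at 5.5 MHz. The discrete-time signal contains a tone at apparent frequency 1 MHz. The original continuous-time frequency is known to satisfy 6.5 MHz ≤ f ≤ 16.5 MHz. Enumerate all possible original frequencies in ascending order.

Frequencies that alias to 1 MHz are k·fs ± 1 MHz for integer k ≥ 0.
k=0: 1 MHz.
k=1: 4.5 MHz, 6.5 MHz.
k=2: 10 MHz, 12 MHz.
k=3: 15.5 MHz, 17.5 MHz.
k=4: 21 MHz, 23 MHz.
Within [6.5 MHz, 16.5 MHz]: 6.5 MHz, 10 MHz, 12 MHz, 15.5 MHz.

6.5 MHz, 10 MHz, 12 MHz, 15.5 MHz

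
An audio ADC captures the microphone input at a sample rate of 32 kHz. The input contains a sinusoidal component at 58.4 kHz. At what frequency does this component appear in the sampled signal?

5.6 kHz

58.4 kHz mod fs = 26.4 kHz.
26.4 kHz > fs/2 = 16 kHz, folds to fs − 26.4 kHz = 5.6 kHz.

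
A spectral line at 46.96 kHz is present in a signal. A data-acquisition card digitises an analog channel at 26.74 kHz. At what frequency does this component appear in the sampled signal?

6.52 kHz

46.96 kHz mod fs = 20.22 kHz.
20.22 kHz > fs/2 = 13.37 kHz, folds to fs − 20.22 kHz = 6.52 kHz.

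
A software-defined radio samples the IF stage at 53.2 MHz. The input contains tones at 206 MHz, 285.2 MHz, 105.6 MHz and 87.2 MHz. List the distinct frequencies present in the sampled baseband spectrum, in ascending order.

fs/2 = 26.6 MHz.
206 MHz mod fs = 46.4 MHz.
46.4 MHz > fs/2 = 26.6 MHz, folds to fs − 46.4 MHz = 6.8 MHz.
285.2 MHz mod fs = 19.2 MHz.
19.2 MHz ≤ fs/2 = 26.6 MHz, appears at 19.2 MHz.
105.6 MHz mod fs = 52.4 MHz.
52.4 MHz > fs/2 = 26.6 MHz, folds to fs − 52.4 MHz = 0.8 MHz.
87.2 MHz mod fs = 34 MHz.
34 MHz > fs/2 = 26.6 MHz, folds to fs − 34 MHz = 19.2 MHz.
Distinct values: {0.8 MHz, 6.8 MHz, 19.2 MHz}.

0.8 MHz, 6.8 MHz, 19.2 MHz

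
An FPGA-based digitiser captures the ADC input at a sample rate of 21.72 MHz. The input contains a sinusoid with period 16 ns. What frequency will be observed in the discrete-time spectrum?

2.66 MHz

T = 16 ns → f = 1/T = 62.5 MHz.
62.5 MHz mod fs = 19.06 MHz.
19.06 MHz > fs/2 = 10.86 MHz, folds to fs − 19.06 MHz = 2.66 MHz.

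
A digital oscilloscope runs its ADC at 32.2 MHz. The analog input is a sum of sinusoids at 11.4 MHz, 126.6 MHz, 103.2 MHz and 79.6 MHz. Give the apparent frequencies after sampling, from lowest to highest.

fs/2 = 16.1 MHz.
11.4 MHz ≤ fs/2 = 16.1 MHz, passes unchanged.
126.6 MHz mod fs = 30 MHz.
30 MHz > fs/2 = 16.1 MHz, folds to fs − 30 MHz = 2.2 MHz.
103.2 MHz mod fs = 6.6 MHz.
6.6 MHz ≤ fs/2 = 16.1 MHz, appears at 6.6 MHz.
79.6 MHz mod fs = 15.2 MHz.
15.2 MHz ≤ fs/2 = 16.1 MHz, appears at 15.2 MHz.
Distinct values: {2.2 MHz, 6.6 MHz, 11.4 MHz, 15.2 MHz}.

2.2 MHz, 6.6 MHz, 11.4 MHz, 15.2 MHz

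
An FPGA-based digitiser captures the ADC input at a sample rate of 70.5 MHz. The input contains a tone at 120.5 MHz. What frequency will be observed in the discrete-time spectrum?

20.5 MHz

120.5 MHz mod fs = 50 MHz.
50 MHz > fs/2 = 35.25 MHz, folds to fs − 50 MHz = 20.5 MHz.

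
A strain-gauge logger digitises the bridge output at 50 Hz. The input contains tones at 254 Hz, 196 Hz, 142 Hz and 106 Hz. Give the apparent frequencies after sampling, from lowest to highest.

fs/2 = 25 Hz.
254 Hz mod fs = 4 Hz.
4 Hz ≤ fs/2 = 25 Hz, appears at 4 Hz.
196 Hz mod fs = 46 Hz.
46 Hz > fs/2 = 25 Hz, folds to fs − 46 Hz = 4 Hz.
142 Hz mod fs = 42 Hz.
42 Hz > fs/2 = 25 Hz, folds to fs − 42 Hz = 8 Hz.
106 Hz mod fs = 6 Hz.
6 Hz ≤ fs/2 = 25 Hz, appears at 6 Hz.
Distinct values: {4 Hz, 6 Hz, 8 Hz}.

4 Hz, 6 Hz, 8 Hz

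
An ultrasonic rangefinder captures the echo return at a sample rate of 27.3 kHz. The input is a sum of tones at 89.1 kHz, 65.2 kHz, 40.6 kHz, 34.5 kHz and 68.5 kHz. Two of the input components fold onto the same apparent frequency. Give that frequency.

7.2 kHz

fs/2 = 13.65 kHz.
89.1 kHz mod fs = 7.2 kHz.
7.2 kHz ≤ fs/2 = 13.65 kHz, appears at 7.2 kHz.
65.2 kHz mod fs = 10.6 kHz.
10.6 kHz ≤ fs/2 = 13.65 kHz, appears at 10.6 kHz.
40.6 kHz mod fs = 13.3 kHz.
13.3 kHz ≤ fs/2 = 13.65 kHz, appears at 13.3 kHz.
34.5 kHz mod fs = 7.2 kHz.
7.2 kHz ≤ fs/2 = 13.65 kHz, appears at 7.2 kHz.
68.5 kHz mod fs = 13.9 kHz.
13.9 kHz > fs/2 = 13.65 kHz, folds to fs − 13.9 kHz = 13.4 kHz.
34.5 kHz and 89.1 kHz both map to 7.2 kHz.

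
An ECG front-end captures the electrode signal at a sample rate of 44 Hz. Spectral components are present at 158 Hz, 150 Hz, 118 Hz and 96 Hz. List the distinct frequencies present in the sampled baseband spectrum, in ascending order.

fs/2 = 22 Hz.
158 Hz mod fs = 26 Hz.
26 Hz > fs/2 = 22 Hz, folds to fs − 26 Hz = 18 Hz.
150 Hz mod fs = 18 Hz.
18 Hz ≤ fs/2 = 22 Hz, appears at 18 Hz.
118 Hz mod fs = 30 Hz.
30 Hz > fs/2 = 22 Hz, folds to fs − 30 Hz = 14 Hz.
96 Hz mod fs = 8 Hz.
8 Hz ≤ fs/2 = 22 Hz, appears at 8 Hz.
Distinct values: {8 Hz, 14 Hz, 18 Hz}.

8 Hz, 14 Hz, 18 Hz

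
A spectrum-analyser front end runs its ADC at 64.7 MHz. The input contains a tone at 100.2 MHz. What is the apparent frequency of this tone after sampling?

29.2 MHz

100.2 MHz mod fs = 35.5 MHz.
35.5 MHz > fs/2 = 32.35 MHz, folds to fs − 35.5 MHz = 29.2 MHz.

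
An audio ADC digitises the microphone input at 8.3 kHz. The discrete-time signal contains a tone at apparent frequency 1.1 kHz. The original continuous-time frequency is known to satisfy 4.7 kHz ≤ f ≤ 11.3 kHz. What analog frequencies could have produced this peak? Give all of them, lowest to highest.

Frequencies that alias to 1.1 kHz are k·fs ± 1.1 kHz for integer k ≥ 0.
k=0: 1.1 kHz.
k=1: 7.2 kHz, 9.4 kHz.
k=2: 15.5 kHz, 17.7 kHz.
Within [4.7 kHz, 11.3 kHz]: 7.2 kHz, 9.4 kHz.

7.2 kHz, 9.4 kHz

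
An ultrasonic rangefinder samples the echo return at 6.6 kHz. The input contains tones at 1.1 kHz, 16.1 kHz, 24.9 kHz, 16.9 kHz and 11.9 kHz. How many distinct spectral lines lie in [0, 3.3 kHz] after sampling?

4

fs/2 = 3.3 kHz.
1.1 kHz ≤ fs/2 = 3.3 kHz, passes unchanged.
16.1 kHz mod fs = 2.9 kHz.
2.9 kHz ≤ fs/2 = 3.3 kHz, appears at 2.9 kHz.
24.9 kHz mod fs = 5.1 kHz.
5.1 kHz > fs/2 = 3.3 kHz, folds to fs − 5.1 kHz = 1.5 kHz.
16.9 kHz mod fs = 3.7 kHz.
3.7 kHz > fs/2 = 3.3 kHz, folds to fs − 3.7 kHz = 2.9 kHz.
11.9 kHz mod fs = 5.3 kHz.
5.3 kHz > fs/2 = 3.3 kHz, folds to fs − 5.3 kHz = 1.3 kHz.
Distinct values: {1.1 kHz, 1.3 kHz, 1.5 kHz, 2.9 kHz} → 4.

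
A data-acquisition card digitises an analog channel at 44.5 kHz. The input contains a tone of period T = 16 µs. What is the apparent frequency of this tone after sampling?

18 kHz

T = 16 µs → f = 1/T = 62.5 kHz.
62.5 kHz mod fs = 18 kHz.
18 kHz ≤ fs/2 = 22.25 kHz, appears at 18 kHz.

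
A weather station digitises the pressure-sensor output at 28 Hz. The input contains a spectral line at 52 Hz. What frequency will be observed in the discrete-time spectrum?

4 Hz

52 Hz mod fs = 24 Hz.
24 Hz > fs/2 = 14 Hz, folds to fs − 24 Hz = 4 Hz.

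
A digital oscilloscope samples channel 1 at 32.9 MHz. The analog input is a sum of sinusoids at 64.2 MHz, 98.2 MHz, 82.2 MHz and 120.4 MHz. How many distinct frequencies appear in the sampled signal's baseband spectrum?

4

fs/2 = 16.45 MHz.
64.2 MHz mod fs = 31.3 MHz.
31.3 MHz > fs/2 = 16.45 MHz, folds to fs − 31.3 MHz = 1.6 MHz.
98.2 MHz mod fs = 32.4 MHz.
32.4 MHz > fs/2 = 16.45 MHz, folds to fs − 32.4 MHz = 0.5 MHz.
82.2 MHz mod fs = 16.4 MHz.
16.4 MHz ≤ fs/2 = 16.45 MHz, appears at 16.4 MHz.
120.4 MHz mod fs = 21.7 MHz.
21.7 MHz > fs/2 = 16.45 MHz, folds to fs − 21.7 MHz = 11.2 MHz.
Distinct values: {0.5 MHz, 1.6 MHz, 11.2 MHz, 16.4 MHz} → 4.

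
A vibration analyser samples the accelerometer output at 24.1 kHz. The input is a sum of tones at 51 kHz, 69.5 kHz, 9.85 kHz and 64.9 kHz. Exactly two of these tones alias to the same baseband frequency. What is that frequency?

fs/2 = 12.05 kHz.
51 kHz mod fs = 2.8 kHz.
2.8 kHz ≤ fs/2 = 12.05 kHz, appears at 2.8 kHz.
69.5 kHz mod fs = 21.3 kHz.
21.3 kHz > fs/2 = 12.05 kHz, folds to fs − 21.3 kHz = 2.8 kHz.
9.85 kHz ≤ fs/2 = 12.05 kHz, passes unchanged.
64.9 kHz mod fs = 16.7 kHz.
16.7 kHz > fs/2 = 12.05 kHz, folds to fs − 16.7 kHz = 7.4 kHz.
51 kHz and 69.5 kHz both map to 2.8 kHz.

2.8 kHz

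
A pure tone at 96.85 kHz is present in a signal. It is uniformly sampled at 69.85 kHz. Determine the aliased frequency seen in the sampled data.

27 kHz

96.85 kHz mod fs = 27 kHz.
27 kHz ≤ fs/2 = 34.925 kHz, appears at 27 kHz.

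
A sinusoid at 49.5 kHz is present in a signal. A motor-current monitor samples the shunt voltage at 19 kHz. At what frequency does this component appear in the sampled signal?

49.5 kHz mod fs = 11.5 kHz.
11.5 kHz > fs/2 = 9.5 kHz, folds to fs − 11.5 kHz = 7.5 kHz.

7.5 kHz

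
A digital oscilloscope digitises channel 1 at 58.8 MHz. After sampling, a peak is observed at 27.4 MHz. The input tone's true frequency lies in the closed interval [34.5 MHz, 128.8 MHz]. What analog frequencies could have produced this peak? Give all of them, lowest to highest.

86.2 MHz, 90.2 MHz

Frequencies that alias to 27.4 MHz are k·fs ± 27.4 MHz for integer k ≥ 0.
k=0: 27.4 MHz.
k=1: 31.4 MHz, 86.2 MHz.
k=2: 90.2 MHz, 145 MHz.
k=3: 149 MHz, 203.8 MHz.
Within [34.5 MHz, 128.8 MHz]: 86.2 MHz, 90.2 MHz.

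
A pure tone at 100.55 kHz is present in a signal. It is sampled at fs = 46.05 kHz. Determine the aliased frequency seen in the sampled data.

100.55 kHz mod fs = 8.45 kHz.
8.45 kHz ≤ fs/2 = 23.025 kHz, appears at 8.45 kHz.

8.45 kHz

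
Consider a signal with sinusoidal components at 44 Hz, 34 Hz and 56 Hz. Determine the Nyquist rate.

Highest-frequency component: 56 Hz.
Nyquist rate = 2 × 56 Hz = 112 Hz.

112 Hz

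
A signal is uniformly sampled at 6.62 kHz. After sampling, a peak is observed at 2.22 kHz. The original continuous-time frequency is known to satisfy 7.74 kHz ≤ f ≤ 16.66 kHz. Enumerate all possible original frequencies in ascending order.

Frequencies that alias to 2.22 kHz are k·fs ± 2.22 kHz for integer k ≥ 0.
k=0: 2.22 kHz.
k=1: 4.4 kHz, 8.84 kHz.
k=2: 11.02 kHz, 15.46 kHz.
k=3: 17.64 kHz, 22.08 kHz.
Within [7.74 kHz, 16.66 kHz]: 8.84 kHz, 11.02 kHz, 15.46 kHz.

8.84 kHz, 11.02 kHz, 15.46 kHz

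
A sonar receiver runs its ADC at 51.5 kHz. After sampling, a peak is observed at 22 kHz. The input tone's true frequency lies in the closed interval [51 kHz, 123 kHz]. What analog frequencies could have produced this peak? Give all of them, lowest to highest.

73.5 kHz, 81 kHz

Frequencies that alias to 22 kHz are k·fs ± 22 kHz for integer k ≥ 0.
k=0: 22 kHz.
k=1: 29.5 kHz, 73.5 kHz.
k=2: 81 kHz, 125 kHz.
k=3: 132.5 kHz, 176.5 kHz.
Within [51 kHz, 123 kHz]: 73.5 kHz, 81 kHz.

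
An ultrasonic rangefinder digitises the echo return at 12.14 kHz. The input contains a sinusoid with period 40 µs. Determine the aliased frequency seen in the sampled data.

T = 40 µs → f = 1/T = 25 kHz.
25 kHz mod fs = 0.72 kHz.
0.72 kHz ≤ fs/2 = 6.07 kHz, appears at 0.72 kHz.

0.72 kHz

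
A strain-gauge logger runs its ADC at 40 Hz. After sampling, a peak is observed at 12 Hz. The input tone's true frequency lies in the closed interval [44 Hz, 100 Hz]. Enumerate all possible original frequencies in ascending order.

Frequencies that alias to 12 Hz are k·fs ± 12 Hz for integer k ≥ 0.
k=0: 12 Hz.
k=1: 28 Hz, 52 Hz.
k=2: 68 Hz, 92 Hz.
k=3: 108 Hz, 132 Hz.
Within [44 Hz, 100 Hz]: 52 Hz, 68 Hz, 92 Hz.

52 Hz, 68 Hz, 92 Hz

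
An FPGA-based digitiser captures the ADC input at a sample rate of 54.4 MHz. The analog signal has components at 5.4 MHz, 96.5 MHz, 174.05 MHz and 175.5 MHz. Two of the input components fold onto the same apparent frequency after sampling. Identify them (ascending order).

96.5 MHz, 175.5 MHz

fs/2 = 27.2 MHz.
5.4 MHz ≤ fs/2 = 27.2 MHz, passes unchanged.
96.5 MHz mod fs = 42.1 MHz.
42.1 MHz > fs/2 = 27.2 MHz, folds to fs − 42.1 MHz = 12.3 MHz.
174.05 MHz mod fs = 10.85 MHz.
10.85 MHz ≤ fs/2 = 27.2 MHz, appears at 10.85 MHz.
175.5 MHz mod fs = 12.3 MHz.
12.3 MHz ≤ fs/2 = 27.2 MHz, appears at 12.3 MHz.
96.5 MHz and 175.5 MHz both map to 12.3 MHz.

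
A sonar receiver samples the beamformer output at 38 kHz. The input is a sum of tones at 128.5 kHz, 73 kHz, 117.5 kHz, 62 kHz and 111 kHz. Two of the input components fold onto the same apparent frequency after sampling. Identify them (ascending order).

73 kHz, 111 kHz

fs/2 = 19 kHz.
128.5 kHz mod fs = 14.5 kHz.
14.5 kHz ≤ fs/2 = 19 kHz, appears at 14.5 kHz.
73 kHz mod fs = 35 kHz.
35 kHz > fs/2 = 19 kHz, folds to fs − 35 kHz = 3 kHz.
117.5 kHz mod fs = 3.5 kHz.
3.5 kHz ≤ fs/2 = 19 kHz, appears at 3.5 kHz.
62 kHz mod fs = 24 kHz.
24 kHz > fs/2 = 19 kHz, folds to fs − 24 kHz = 14 kHz.
111 kHz mod fs = 35 kHz.
35 kHz > fs/2 = 19 kHz, folds to fs − 35 kHz = 3 kHz.
73 kHz and 111 kHz both map to 3 kHz.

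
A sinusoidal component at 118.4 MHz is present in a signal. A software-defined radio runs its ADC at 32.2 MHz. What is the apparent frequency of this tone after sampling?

118.4 MHz mod fs = 21.8 MHz.
21.8 MHz > fs/2 = 16.1 MHz, folds to fs − 21.8 MHz = 10.4 MHz.

10.4 MHz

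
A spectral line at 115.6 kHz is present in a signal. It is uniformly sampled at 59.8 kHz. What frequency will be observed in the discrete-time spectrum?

4 kHz

115.6 kHz mod fs = 55.8 kHz.
55.8 kHz > fs/2 = 29.9 kHz, folds to fs − 55.8 kHz = 4 kHz.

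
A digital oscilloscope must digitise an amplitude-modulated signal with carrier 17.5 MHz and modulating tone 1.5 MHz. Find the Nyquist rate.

38 MHz

AM sidebands sit at fc ± fm = 16 MHz and 19 MHz.
Highest-frequency component: 19 MHz.
Nyquist rate = 2 × 19 MHz = 38 MHz.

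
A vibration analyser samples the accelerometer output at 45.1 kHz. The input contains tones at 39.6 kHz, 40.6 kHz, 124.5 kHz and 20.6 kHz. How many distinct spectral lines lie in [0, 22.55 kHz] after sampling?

4

fs/2 = 22.55 kHz.
39.6 kHz > fs/2 = 22.55 kHz, folds to fs − 39.6 kHz = 5.5 kHz.
40.6 kHz > fs/2 = 22.55 kHz, folds to fs − 40.6 kHz = 4.5 kHz.
124.5 kHz mod fs = 34.3 kHz.
34.3 kHz > fs/2 = 22.55 kHz, folds to fs − 34.3 kHz = 10.8 kHz.
20.6 kHz ≤ fs/2 = 22.55 kHz, passes unchanged.
Distinct values: {4.5 kHz, 5.5 kHz, 10.8 kHz, 20.6 kHz} → 4.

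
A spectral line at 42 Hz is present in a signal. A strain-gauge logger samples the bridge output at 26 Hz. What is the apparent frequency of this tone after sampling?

10 Hz

42 Hz mod fs = 16 Hz.
16 Hz > fs/2 = 13 Hz, folds to fs − 16 Hz = 10 Hz.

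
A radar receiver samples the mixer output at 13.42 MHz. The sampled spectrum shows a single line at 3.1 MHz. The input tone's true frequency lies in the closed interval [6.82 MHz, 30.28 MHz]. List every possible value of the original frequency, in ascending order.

10.32 MHz, 16.52 MHz, 23.74 MHz, 29.94 MHz

Frequencies that alias to 3.1 MHz are k·fs ± 3.1 MHz for integer k ≥ 0.
k=0: 3.1 MHz.
k=1: 10.32 MHz, 16.52 MHz.
k=2: 23.74 MHz, 29.94 MHz.
k=3: 37.16 MHz, 43.36 MHz.
Within [6.82 MHz, 30.28 MHz]: 10.32 MHz, 16.52 MHz, 23.74 MHz, 29.94 MHz.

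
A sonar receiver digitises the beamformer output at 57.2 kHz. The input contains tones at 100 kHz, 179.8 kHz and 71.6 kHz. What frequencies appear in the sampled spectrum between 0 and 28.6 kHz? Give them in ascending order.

8.2 kHz, 14.4 kHz

fs/2 = 28.6 kHz.
100 kHz mod fs = 42.8 kHz.
42.8 kHz > fs/2 = 28.6 kHz, folds to fs − 42.8 kHz = 14.4 kHz.
179.8 kHz mod fs = 8.2 kHz.
8.2 kHz ≤ fs/2 = 28.6 kHz, appears at 8.2 kHz.
71.6 kHz mod fs = 14.4 kHz.
14.4 kHz ≤ fs/2 = 28.6 kHz, appears at 14.4 kHz.
Distinct values: {8.2 kHz, 14.4 kHz}.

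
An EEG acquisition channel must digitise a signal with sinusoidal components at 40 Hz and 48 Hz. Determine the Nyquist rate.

Highest-frequency component: 48 Hz.
Nyquist rate = 2 × 48 Hz = 96 Hz.

96 Hz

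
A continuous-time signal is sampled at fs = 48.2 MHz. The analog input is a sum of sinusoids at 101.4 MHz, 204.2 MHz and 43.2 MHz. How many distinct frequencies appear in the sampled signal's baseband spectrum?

fs/2 = 24.1 MHz.
101.4 MHz mod fs = 5 MHz.
5 MHz ≤ fs/2 = 24.1 MHz, appears at 5 MHz.
204.2 MHz mod fs = 11.4 MHz.
11.4 MHz ≤ fs/2 = 24.1 MHz, appears at 11.4 MHz.
43.2 MHz > fs/2 = 24.1 MHz, folds to fs − 43.2 MHz = 5 MHz.
Distinct values: {5 MHz, 11.4 MHz} → 2.

2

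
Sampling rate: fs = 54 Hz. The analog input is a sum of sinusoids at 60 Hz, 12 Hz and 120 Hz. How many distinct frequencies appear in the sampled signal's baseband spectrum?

fs/2 = 27 Hz.
60 Hz mod fs = 6 Hz.
6 Hz ≤ fs/2 = 27 Hz, appears at 6 Hz.
12 Hz ≤ fs/2 = 27 Hz, passes unchanged.
120 Hz mod fs = 12 Hz.
12 Hz ≤ fs/2 = 27 Hz, appears at 12 Hz.
Distinct values: {6 Hz, 12 Hz} → 2.

2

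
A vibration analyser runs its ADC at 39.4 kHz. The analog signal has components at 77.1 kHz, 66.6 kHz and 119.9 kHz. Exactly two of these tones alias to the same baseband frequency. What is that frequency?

fs/2 = 19.7 kHz.
77.1 kHz mod fs = 37.7 kHz.
37.7 kHz > fs/2 = 19.7 kHz, folds to fs − 37.7 kHz = 1.7 kHz.
66.6 kHz mod fs = 27.2 kHz.
27.2 kHz > fs/2 = 19.7 kHz, folds to fs − 27.2 kHz = 12.2 kHz.
119.9 kHz mod fs = 1.7 kHz.
1.7 kHz ≤ fs/2 = 19.7 kHz, appears at 1.7 kHz.
77.1 kHz and 119.9 kHz both map to 1.7 kHz.

1.7 kHz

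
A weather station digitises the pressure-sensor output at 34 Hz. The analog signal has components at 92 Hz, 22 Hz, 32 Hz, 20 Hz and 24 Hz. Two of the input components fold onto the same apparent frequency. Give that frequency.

10 Hz

fs/2 = 17 Hz.
92 Hz mod fs = 24 Hz.
24 Hz > fs/2 = 17 Hz, folds to fs − 24 Hz = 10 Hz.
22 Hz > fs/2 = 17 Hz, folds to fs − 22 Hz = 12 Hz.
32 Hz > fs/2 = 17 Hz, folds to fs − 32 Hz = 2 Hz.
20 Hz > fs/2 = 17 Hz, folds to fs − 20 Hz = 14 Hz.
24 Hz > fs/2 = 17 Hz, folds to fs − 24 Hz = 10 Hz.
24 Hz and 92 Hz both map to 10 Hz.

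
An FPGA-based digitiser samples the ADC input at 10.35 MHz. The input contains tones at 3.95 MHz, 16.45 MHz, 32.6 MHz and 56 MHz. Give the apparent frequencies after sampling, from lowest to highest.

fs/2 = 5.175 MHz.
3.95 MHz ≤ fs/2 = 5.175 MHz, passes unchanged.
16.45 MHz mod fs = 6.1 MHz.
6.1 MHz > fs/2 = 5.175 MHz, folds to fs − 6.1 MHz = 4.25 MHz.
32.6 MHz mod fs = 1.55 MHz.
1.55 MHz ≤ fs/2 = 5.175 MHz, appears at 1.55 MHz.
56 MHz mod fs = 4.25 MHz.
4.25 MHz ≤ fs/2 = 5.175 MHz, appears at 4.25 MHz.
Distinct values: {1.55 MHz, 3.95 MHz, 4.25 MHz}.

1.55 MHz, 3.95 MHz, 4.25 MHz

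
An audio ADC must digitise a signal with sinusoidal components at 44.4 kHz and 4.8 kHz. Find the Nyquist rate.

Highest-frequency component: 44.4 kHz.
Nyquist rate = 2 × 44.4 kHz = 88.8 kHz.

88.8 kHz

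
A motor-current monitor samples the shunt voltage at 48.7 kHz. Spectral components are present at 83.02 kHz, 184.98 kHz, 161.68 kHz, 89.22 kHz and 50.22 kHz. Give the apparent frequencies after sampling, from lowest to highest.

1.52 kHz, 8.18 kHz, 9.82 kHz, 14.38 kHz, 15.58 kHz

fs/2 = 24.35 kHz.
83.02 kHz mod fs = 34.32 kHz.
34.32 kHz > fs/2 = 24.35 kHz, folds to fs − 34.32 kHz = 14.38 kHz.
184.98 kHz mod fs = 38.88 kHz.
38.88 kHz > fs/2 = 24.35 kHz, folds to fs − 38.88 kHz = 9.82 kHz.
161.68 kHz mod fs = 15.58 kHz.
15.58 kHz ≤ fs/2 = 24.35 kHz, appears at 15.58 kHz.
89.22 kHz mod fs = 40.52 kHz.
40.52 kHz > fs/2 = 24.35 kHz, folds to fs − 40.52 kHz = 8.18 kHz.
50.22 kHz mod fs = 1.52 kHz.
1.52 kHz ≤ fs/2 = 24.35 kHz, appears at 1.52 kHz.
Distinct values: {1.52 kHz, 8.18 kHz, 9.82 kHz, 14.38 kHz, 15.58 kHz}.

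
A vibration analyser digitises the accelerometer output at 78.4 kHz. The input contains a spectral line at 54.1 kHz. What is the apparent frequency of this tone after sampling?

54.1 kHz > fs/2 = 39.2 kHz, folds to fs − 54.1 kHz = 24.3 kHz.

24.3 kHz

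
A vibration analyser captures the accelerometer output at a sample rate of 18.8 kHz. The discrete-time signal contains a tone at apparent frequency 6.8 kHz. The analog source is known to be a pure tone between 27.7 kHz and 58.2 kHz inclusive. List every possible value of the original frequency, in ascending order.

Frequencies that alias to 6.8 kHz are k·fs ± 6.8 kHz for integer k ≥ 0.
k=0: 6.8 kHz.
k=1: 12 kHz, 25.6 kHz.
k=2: 30.8 kHz, 44.4 kHz.
k=3: 49.6 kHz, 63.2 kHz.
k=4: 68.4 kHz, 82 kHz.
Within [27.7 kHz, 58.2 kHz]: 30.8 kHz, 44.4 kHz, 49.6 kHz.

30.8 kHz, 44.4 kHz, 49.6 kHz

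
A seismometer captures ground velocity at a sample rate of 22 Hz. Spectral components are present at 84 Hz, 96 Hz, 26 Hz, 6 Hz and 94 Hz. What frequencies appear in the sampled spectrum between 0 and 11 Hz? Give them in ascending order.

4 Hz, 6 Hz, 8 Hz

fs/2 = 11 Hz.
84 Hz mod fs = 18 Hz.
18 Hz > fs/2 = 11 Hz, folds to fs − 18 Hz = 4 Hz.
96 Hz mod fs = 8 Hz.
8 Hz ≤ fs/2 = 11 Hz, appears at 8 Hz.
26 Hz mod fs = 4 Hz.
4 Hz ≤ fs/2 = 11 Hz, appears at 4 Hz.
6 Hz ≤ fs/2 = 11 Hz, passes unchanged.
94 Hz mod fs = 6 Hz.
6 Hz ≤ fs/2 = 11 Hz, appears at 6 Hz.
Distinct values: {4 Hz, 6 Hz, 8 Hz}.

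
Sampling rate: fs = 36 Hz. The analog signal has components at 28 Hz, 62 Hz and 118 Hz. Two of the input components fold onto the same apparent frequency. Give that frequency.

10 Hz

fs/2 = 18 Hz.
28 Hz > fs/2 = 18 Hz, folds to fs − 28 Hz = 8 Hz.
62 Hz mod fs = 26 Hz.
26 Hz > fs/2 = 18 Hz, folds to fs − 26 Hz = 10 Hz.
118 Hz mod fs = 10 Hz.
10 Hz ≤ fs/2 = 18 Hz, appears at 10 Hz.
62 Hz and 118 Hz both map to 10 Hz.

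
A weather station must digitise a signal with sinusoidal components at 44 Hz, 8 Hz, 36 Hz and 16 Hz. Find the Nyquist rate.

88 Hz

Highest-frequency component: 44 Hz.
Nyquist rate = 2 × 44 Hz = 88 Hz.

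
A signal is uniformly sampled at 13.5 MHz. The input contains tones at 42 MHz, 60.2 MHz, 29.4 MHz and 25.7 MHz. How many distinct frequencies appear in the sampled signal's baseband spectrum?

4

fs/2 = 6.75 MHz.
42 MHz mod fs = 1.5 MHz.
1.5 MHz ≤ fs/2 = 6.75 MHz, appears at 1.5 MHz.
60.2 MHz mod fs = 6.2 MHz.
6.2 MHz ≤ fs/2 = 6.75 MHz, appears at 6.2 MHz.
29.4 MHz mod fs = 2.4 MHz.
2.4 MHz ≤ fs/2 = 6.75 MHz, appears at 2.4 MHz.
25.7 MHz mod fs = 12.2 MHz.
12.2 MHz > fs/2 = 6.75 MHz, folds to fs − 12.2 MHz = 1.3 MHz.
Distinct values: {1.3 MHz, 1.5 MHz, 2.4 MHz, 6.2 MHz} → 4.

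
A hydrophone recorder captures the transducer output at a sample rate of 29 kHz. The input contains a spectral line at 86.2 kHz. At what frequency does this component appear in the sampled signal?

0.8 kHz

86.2 kHz mod fs = 28.2 kHz.
28.2 kHz > fs/2 = 14.5 kHz, folds to fs − 28.2 kHz = 0.8 kHz.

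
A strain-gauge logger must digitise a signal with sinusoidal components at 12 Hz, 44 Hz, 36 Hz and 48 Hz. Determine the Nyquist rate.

Highest-frequency component: 48 Hz.
Nyquist rate = 2 × 48 Hz = 96 Hz.

96 Hz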